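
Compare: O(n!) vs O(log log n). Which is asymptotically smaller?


double-logarithmic grows slower than factorial
O(log log n) is asymptotically smaller; O(n!) grows faster


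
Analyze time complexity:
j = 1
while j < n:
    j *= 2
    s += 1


Per nesting level: O(log n) = O(log n)
Complexity: O(log n)


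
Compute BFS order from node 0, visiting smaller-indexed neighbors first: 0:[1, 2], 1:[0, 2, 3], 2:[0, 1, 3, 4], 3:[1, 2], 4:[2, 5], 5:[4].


BFS queue: start with [0]
Visit order: [0, 1, 2, 3, 4, 5]


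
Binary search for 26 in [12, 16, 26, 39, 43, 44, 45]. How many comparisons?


Search for 26:
[0,6] mid=3 arr[3]=39
[0,2] mid=1 arr[1]=16
[2,2] mid=2 arr[2]=26
Total: 3 comparisons


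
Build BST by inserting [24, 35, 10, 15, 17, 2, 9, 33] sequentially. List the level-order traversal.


Root = 24; build tree by BST insertion.
Level-Order traversal: [24, 10, 35, 2, 15, 33, 9, 17]


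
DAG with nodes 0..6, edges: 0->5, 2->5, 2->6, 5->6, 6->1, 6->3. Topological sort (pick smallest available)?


Kahn's algorithm, process smallest node first
Order: [0, 2, 4, 5, 6, 1, 3]


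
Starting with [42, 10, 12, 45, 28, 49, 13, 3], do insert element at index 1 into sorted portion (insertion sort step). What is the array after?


After one pass: [10, 42, 12, 45, 28, 49, 13, 3]


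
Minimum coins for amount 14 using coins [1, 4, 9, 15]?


dp[0]=0; dp[i]=1+min(dp[i-c] for c in coins)
...dp[9]=1, dp[10]=2, dp[11]=3, dp[12]=3, dp[13]=2, dp[14]=3
Minimum coins for 14 = 3


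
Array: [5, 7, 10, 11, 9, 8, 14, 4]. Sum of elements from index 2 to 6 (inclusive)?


Prefix sums: [0, 5, 12, 22, 33, 42, 50, 64, 68]
Sum[2..6] = prefix[7] - prefix[2] = 64 - 12 = 52


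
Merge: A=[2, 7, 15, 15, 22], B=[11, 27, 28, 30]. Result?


Compare heads, take smaller each step.
Merged: [2, 7, 11, 15, 15, 22, 27, 28, 30]


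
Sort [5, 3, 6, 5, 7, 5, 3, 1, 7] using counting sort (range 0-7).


Count array: [0, 1, 0, 2, 0, 3, 1, 2]
Reconstruct: [1, 3, 3, 5, 5, 5, 6, 7, 7]


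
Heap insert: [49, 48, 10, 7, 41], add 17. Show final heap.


Append 17: [49, 48, 10, 7, 41, 17]
Bubble up: swap idx 5(17) with idx 2(10)
Result: [49, 48, 17, 7, 41, 10]


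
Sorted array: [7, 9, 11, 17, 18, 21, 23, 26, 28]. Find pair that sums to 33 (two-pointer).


Two pointers: lo=0, hi=8
Found pair: (7, 26) summing to 33


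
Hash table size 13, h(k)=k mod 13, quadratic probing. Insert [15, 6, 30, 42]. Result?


Insertions: 15->slot 2; 6->slot 6; 30->slot 4; 42->slot 3
Table: [None, None, 15, 42, 30, None, 6, None, None, None, None, None, None]


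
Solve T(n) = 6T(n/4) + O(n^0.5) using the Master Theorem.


a=6, b=4, c=0.5. log_4(6)=1.292 > c=0.5. Case 1: O(n^log_b(a)) = O(n^1.292)
Complexity: O(n^1.292)


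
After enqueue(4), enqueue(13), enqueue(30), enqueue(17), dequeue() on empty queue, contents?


enqueue(4) -> [4]
enqueue(13) -> [4, 13]
enqueue(30) -> [4, 13, 30]
enqueue(17) -> [4, 13, 30, 17]
dequeue() returns 4 -> [13, 30, 17]
Final queue (front to back): [13, 30, 17]


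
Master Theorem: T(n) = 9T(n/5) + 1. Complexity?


a=9, b=5, c=0. log_5(9)=1.365 > c=0. Case 1: O(n^log_b(a)) = O(n^1.365)
Complexity: O(n^1.365)


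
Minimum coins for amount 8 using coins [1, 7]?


dp[0]=0; dp[i]=1+min(dp[i-c] for c in coins)
...dp[3]=3, dp[4]=4, dp[5]=5, dp[6]=6, dp[7]=1, dp[8]=2
Minimum coins for 8 = 2


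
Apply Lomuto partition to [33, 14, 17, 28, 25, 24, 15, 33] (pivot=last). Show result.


Elements <= 33 go left of pivot.
Result: [33, 14, 17, 28, 25, 24, 15, 33], pivot at index 7


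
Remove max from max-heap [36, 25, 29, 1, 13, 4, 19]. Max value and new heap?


Max = 36
Replace root with last, heapify down
Resulting heap: [29, 25, 19, 1, 13, 4]


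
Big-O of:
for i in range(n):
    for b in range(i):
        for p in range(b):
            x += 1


Per nesting level: O(n) * O(n) [triangular over i] * O(n) [triangular over b] = O(n^3)
Complexity: O(n^3)


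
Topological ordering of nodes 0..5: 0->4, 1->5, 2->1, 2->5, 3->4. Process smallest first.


Kahn's algorithm, process smallest node first
Order: [0, 2, 1, 3, 4, 5]


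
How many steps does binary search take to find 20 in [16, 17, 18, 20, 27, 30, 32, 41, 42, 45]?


Search for 20:
[0,9] mid=4 arr[4]=27
[0,3] mid=1 arr[1]=17
[2,3] mid=2 arr[2]=18
[3,3] mid=3 arr[3]=20
Total: 4 comparisons


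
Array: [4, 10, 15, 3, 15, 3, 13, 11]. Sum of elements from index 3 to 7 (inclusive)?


Prefix sums: [0, 4, 14, 29, 32, 47, 50, 63, 74]
Sum[3..7] = prefix[8] - prefix[3] = 74 - 29 = 45


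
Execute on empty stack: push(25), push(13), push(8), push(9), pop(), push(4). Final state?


push(25) -> [25]
push(13) -> [25, 13]
push(8) -> [25, 13, 8]
push(9) -> [25, 13, 8, 9]
pop() returns 9 -> [25, 13, 8]
push(4) -> [25, 13, 8, 4]
Final stack (bottom to top): [25, 13, 8, 4]


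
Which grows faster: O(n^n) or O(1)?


constant grows slower than n^n
O(1) is asymptotically smaller; O(n^n) grows faster


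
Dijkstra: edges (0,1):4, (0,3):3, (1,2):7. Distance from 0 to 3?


Dijkstra from 0:
Distances: {0: 0, 1: 4, 2: 11, 3: 3}
Shortest distance to 3 = 3, path = [0, 3]


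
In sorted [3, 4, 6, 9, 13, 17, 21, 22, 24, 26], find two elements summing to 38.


Two pointers: lo=0, hi=9
Found pair: (17, 21) summing to 38


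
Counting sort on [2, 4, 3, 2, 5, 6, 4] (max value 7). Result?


Count array: [0, 0, 2, 1, 2, 1, 1, 0]
Reconstruct: [2, 2, 3, 4, 4, 5, 6]


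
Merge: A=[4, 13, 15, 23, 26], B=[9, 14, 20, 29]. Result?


Compare heads, take smaller each step.
Merged: [4, 9, 13, 14, 15, 20, 23, 26, 29]


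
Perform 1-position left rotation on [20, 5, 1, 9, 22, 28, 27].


Left rotate by 1: [5, 1, 9, 22, 28, 27, 20]


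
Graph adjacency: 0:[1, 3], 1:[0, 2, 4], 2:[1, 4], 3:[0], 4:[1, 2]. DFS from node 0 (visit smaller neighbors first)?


DFS stack-based: start with [0]
Visit order: [0, 1, 2, 4, 3]


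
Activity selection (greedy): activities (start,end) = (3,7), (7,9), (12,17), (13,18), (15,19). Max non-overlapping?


Greedy: pick earliest-ending, then skip overlaps.
Selected (3 activities): [(3, 7), (7, 9), (12, 17)]


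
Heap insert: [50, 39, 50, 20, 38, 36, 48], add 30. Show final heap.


Append 30: [50, 39, 50, 20, 38, 36, 48, 30]
Bubble up: swap idx 7(30) with idx 3(20)
Result: [50, 39, 50, 30, 38, 36, 48, 20]


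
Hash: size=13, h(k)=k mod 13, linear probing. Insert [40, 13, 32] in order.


Insertions: 40->slot 1; 13->slot 0; 32->slot 6
Table: [13, 40, None, None, None, None, 32, None, None, None, None, None, None]


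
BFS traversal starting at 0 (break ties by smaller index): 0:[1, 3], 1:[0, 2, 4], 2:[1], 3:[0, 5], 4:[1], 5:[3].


BFS queue: start with [0]
Visit order: [0, 1, 3, 2, 4, 5]


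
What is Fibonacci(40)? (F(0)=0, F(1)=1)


F(n)=F(n-1)+F(n-2)
...F(38)=39088169, F(39)=63245986, F(40)=102334155


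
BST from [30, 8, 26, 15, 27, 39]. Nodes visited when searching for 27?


BST root = 30
Search for 27: compare at each node
Path: [30, 8, 26, 27]


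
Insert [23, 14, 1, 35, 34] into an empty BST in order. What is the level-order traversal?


Root = 23; build tree by BST insertion.
Level-Order traversal: [23, 14, 35, 1, 34]


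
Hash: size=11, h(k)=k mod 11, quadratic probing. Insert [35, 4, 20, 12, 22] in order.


Insertions: 35->slot 2; 4->slot 4; 20->slot 9; 12->slot 1; 22->slot 0
Table: [22, 12, 35, None, 4, None, None, None, None, 20, None]


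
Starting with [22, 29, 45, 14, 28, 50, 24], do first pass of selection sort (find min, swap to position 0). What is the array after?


After one pass: [14, 29, 45, 22, 28, 50, 24]


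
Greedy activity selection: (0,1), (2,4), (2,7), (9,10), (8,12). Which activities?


Greedy: pick earliest-ending, then skip overlaps.
Selected (3 activities): [(0, 1), (2, 4), (9, 10)]


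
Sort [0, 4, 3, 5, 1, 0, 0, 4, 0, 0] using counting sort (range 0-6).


Count array: [5, 1, 0, 1, 2, 1, 0]
Reconstruct: [0, 0, 0, 0, 0, 1, 3, 4, 4, 5]


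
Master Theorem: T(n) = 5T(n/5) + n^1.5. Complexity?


a=5, b=5, c=1.5. log_5(5)=1 < c=1.5. Case 3: O(n^c) = O(n^1.500)
Complexity: O(n^1.500)


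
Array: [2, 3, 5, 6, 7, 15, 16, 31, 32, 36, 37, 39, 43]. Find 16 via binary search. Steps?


Search for 16:
[0,12] mid=6 arr[6]=16
Total: 1 comparisons


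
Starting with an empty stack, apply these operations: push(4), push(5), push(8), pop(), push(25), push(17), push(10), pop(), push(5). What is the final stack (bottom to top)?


push(4) -> [4]
push(5) -> [4, 5]
push(8) -> [4, 5, 8]
pop() returns 8 -> [4, 5]
push(25) -> [4, 5, 25]
push(17) -> [4, 5, 25, 17]
push(10) -> [4, 5, 25, 17, 10]
pop() returns 10 -> [4, 5, 25, 17]
push(5) -> [4, 5, 25, 17, 5]
Final stack (bottom to top): [4, 5, 25, 17, 5]


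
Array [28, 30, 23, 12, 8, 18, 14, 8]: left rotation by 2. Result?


Left rotate by 2: [23, 12, 8, 18, 14, 8, 28, 30]


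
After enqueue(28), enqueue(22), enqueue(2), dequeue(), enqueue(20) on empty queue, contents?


enqueue(28) -> [28]
enqueue(22) -> [28, 22]
enqueue(2) -> [28, 22, 2]
dequeue() returns 28 -> [22, 2]
enqueue(20) -> [22, 2, 20]
Final queue (front to back): [22, 2, 20]


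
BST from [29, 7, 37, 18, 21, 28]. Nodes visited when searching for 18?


BST root = 29
Search for 18: compare at each node
Path: [29, 7, 18]


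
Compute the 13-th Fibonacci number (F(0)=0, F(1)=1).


F(n)=F(n-1)+F(n-2)
...F(11)=89, F(12)=144, F(13)=233


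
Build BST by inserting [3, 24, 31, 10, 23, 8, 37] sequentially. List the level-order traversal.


Root = 3; build tree by BST insertion.
Level-Order traversal: [3, 24, 10, 31, 8, 23, 37]


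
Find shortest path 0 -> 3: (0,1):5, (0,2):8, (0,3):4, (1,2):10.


Dijkstra from 0:
Distances: {0: 0, 1: 5, 2: 8, 3: 4}
Shortest distance to 3 = 4, path = [0, 3]


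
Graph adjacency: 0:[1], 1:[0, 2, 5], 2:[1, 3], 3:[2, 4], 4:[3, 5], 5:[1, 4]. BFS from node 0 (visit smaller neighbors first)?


BFS queue: start with [0]
Visit order: [0, 1, 2, 5, 3, 4]


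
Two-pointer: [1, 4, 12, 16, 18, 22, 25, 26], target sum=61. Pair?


Two pointers: lo=0, hi=7
No pair sums to 61


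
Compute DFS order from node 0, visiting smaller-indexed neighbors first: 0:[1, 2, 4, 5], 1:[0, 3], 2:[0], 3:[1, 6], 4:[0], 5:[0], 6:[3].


DFS stack-based: start with [0]
Visit order: [0, 1, 3, 6, 2, 4, 5]


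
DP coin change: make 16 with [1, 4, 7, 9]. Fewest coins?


dp[0]=0; dp[i]=1+min(dp[i-c] for c in coins)
...dp[11]=2, dp[12]=3, dp[13]=2, dp[14]=2, dp[15]=3, dp[16]=2
Minimum coins for 16 = 2


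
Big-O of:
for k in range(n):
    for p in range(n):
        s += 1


Per nesting level: O(n) * O(n) = O(n^2)
Complexity: O(n^2)


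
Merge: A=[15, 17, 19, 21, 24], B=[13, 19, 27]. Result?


Compare heads, take smaller each step.
Merged: [13, 15, 17, 19, 19, 21, 24, 27]


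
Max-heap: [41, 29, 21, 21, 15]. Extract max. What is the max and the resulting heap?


Max = 41
Replace root with last, heapify down
Resulting heap: [29, 21, 21, 15]


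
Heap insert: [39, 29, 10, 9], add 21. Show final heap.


Append 21: [39, 29, 10, 9, 21]
Bubble up: no swaps needed
Result: [39, 29, 10, 9, 21]


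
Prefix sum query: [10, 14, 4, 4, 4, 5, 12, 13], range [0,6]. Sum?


Prefix sums: [0, 10, 24, 28, 32, 36, 41, 53, 66]
Sum[0..6] = prefix[7] - prefix[0] = 53 - 0 = 53


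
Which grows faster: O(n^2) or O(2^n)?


quadratic grows slower than exponential
O(n^2) is asymptotically smaller; O(2^n) grows faster


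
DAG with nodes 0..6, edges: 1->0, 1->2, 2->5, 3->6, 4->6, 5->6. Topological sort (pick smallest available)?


Kahn's algorithm, process smallest node first
Order: [1, 0, 2, 3, 4, 5, 6]


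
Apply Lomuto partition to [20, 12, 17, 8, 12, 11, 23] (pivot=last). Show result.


Elements <= 23 go left of pivot.
Result: [20, 12, 17, 8, 12, 11, 23], pivot at index 6


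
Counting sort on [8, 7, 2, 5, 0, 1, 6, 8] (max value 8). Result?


Count array: [1, 1, 1, 0, 0, 1, 1, 1, 2]
Reconstruct: [0, 1, 2, 5, 6, 7, 8, 8]


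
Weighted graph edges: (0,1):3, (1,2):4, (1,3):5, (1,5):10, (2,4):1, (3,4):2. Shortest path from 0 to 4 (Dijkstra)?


Dijkstra from 0:
Distances: {0: 0, 1: 3, 2: 7, 3: 8, 4: 8, 5: 13}
Shortest distance to 4 = 8, path = [0, 1, 2, 4]


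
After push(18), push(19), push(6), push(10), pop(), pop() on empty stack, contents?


push(18) -> [18]
push(19) -> [18, 19]
push(6) -> [18, 19, 6]
push(10) -> [18, 19, 6, 10]
pop() returns 10 -> [18, 19, 6]
pop() returns 6 -> [18, 19]
Final stack (bottom to top): [18, 19]


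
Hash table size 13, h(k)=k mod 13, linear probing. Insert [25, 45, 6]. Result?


Insertions: 25->slot 12; 45->slot 6; 6->slot 7
Table: [None, None, None, None, None, None, 45, 6, None, None, None, None, 25]


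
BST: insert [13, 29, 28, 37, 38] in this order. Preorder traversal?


Root = 13; build tree by BST insertion.
Preorder traversal: [13, 29, 28, 37, 38]


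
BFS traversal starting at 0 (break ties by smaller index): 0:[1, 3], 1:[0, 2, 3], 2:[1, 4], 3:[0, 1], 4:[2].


BFS queue: start with [0]
Visit order: [0, 1, 3, 2, 4]


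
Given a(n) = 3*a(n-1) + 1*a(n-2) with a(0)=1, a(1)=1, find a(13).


Build bottom-up:
...a(11)=184318, a(12)=608761, a(13)=3*608761+1*184318=2010601


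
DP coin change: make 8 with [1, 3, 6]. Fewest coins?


dp[0]=0; dp[i]=1+min(dp[i-c] for c in coins)
...dp[3]=1, dp[4]=2, dp[5]=3, dp[6]=1, dp[7]=2, dp[8]=3
Minimum coins for 8 = 3


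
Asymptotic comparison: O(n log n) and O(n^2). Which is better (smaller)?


linearithmic grows slower than quadratic
O(n log n) is asymptotically smaller; O(n^2) grows faster


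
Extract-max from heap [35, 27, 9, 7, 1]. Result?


Max = 35
Replace root with last, heapify down
Resulting heap: [27, 7, 9, 1]


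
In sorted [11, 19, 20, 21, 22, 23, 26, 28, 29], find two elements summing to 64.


Two pointers: lo=0, hi=8
No pair sums to 64


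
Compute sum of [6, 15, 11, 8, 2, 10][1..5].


Prefix sums: [0, 6, 21, 32, 40, 42, 52]
Sum[1..5] = prefix[6] - prefix[1] = 52 - 6 = 46


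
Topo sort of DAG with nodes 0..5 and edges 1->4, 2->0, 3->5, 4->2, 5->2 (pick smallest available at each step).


Kahn's algorithm, process smallest node first
Order: [1, 3, 4, 5, 2, 0]


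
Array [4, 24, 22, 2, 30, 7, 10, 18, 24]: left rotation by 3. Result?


Left rotate by 3: [2, 30, 7, 10, 18, 24, 4, 24, 22]


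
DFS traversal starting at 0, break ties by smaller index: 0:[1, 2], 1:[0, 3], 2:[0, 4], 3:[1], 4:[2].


DFS stack-based: start with [0]
Visit order: [0, 1, 3, 2, 4]


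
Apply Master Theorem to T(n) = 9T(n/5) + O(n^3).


a=9, b=5, c=3. log_5(9)=1.365 < c=3. Case 3: O(n^c) = O(n^3)
Complexity: O(n^3)


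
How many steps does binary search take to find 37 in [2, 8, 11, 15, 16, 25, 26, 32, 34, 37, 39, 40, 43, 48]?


Search for 37:
[0,13] mid=6 arr[6]=26
[7,13] mid=10 arr[10]=39
[7,9] mid=8 arr[8]=34
[9,9] mid=9 arr[9]=37
Total: 4 comparisons


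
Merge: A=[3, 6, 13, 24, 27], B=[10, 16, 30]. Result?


Compare heads, take smaller each step.
Merged: [3, 6, 10, 13, 16, 24, 27, 30]


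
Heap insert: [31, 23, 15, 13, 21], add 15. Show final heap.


Append 15: [31, 23, 15, 13, 21, 15]
Bubble up: no swaps needed
Result: [31, 23, 15, 13, 21, 15]


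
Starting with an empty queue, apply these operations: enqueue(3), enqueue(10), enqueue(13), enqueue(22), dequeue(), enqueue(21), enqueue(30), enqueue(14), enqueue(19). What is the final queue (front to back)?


enqueue(3) -> [3]
enqueue(10) -> [3, 10]
enqueue(13) -> [3, 10, 13]
enqueue(22) -> [3, 10, 13, 22]
dequeue() returns 3 -> [10, 13, 22]
enqueue(21) -> [10, 13, 22, 21]
enqueue(30) -> [10, 13, 22, 21, 30]
enqueue(14) -> [10, 13, 22, 21, 30, 14]
enqueue(19) -> [10, 13, 22, 21, 30, 14, 19]
Final queue (front to back): [10, 13, 22, 21, 30, 14, 19]


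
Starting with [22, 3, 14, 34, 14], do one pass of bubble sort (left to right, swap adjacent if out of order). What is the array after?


After one pass: [3, 14, 22, 14, 34]


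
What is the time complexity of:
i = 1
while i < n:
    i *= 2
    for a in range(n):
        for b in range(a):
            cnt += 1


Per nesting level: O(log n) * O(n) * O(n) [triangular over a] = O(n^2 log n)
Complexity: O(n^2 log n)


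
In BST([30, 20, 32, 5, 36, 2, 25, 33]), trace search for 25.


BST root = 30
Search for 25: compare at each node
Path: [30, 20, 25]


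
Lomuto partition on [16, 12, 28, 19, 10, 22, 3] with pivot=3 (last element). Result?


Elements <= 3 go left of pivot.
Result: [3, 12, 28, 19, 10, 22, 16], pivot at index 0


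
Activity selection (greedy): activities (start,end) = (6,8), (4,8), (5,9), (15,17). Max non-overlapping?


Greedy: pick earliest-ending, then skip overlaps.
Selected (2 activities): [(6, 8), (15, 17)]


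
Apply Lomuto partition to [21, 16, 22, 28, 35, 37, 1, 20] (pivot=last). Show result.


Elements <= 20 go left of pivot.
Result: [16, 1, 20, 28, 35, 37, 21, 22], pivot at index 2


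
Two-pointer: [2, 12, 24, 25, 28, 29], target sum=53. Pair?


Two pointers: lo=0, hi=5
Found pair: (24, 29) summing to 53


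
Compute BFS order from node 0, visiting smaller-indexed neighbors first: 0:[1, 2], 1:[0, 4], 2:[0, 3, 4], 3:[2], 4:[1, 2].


BFS queue: start with [0]
Visit order: [0, 1, 2, 4, 3]


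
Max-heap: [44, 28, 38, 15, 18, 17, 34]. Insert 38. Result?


Append 38: [44, 28, 38, 15, 18, 17, 34, 38]
Bubble up: swap idx 7(38) with idx 3(15); swap idx 3(38) with idx 1(28)
Result: [44, 38, 38, 28, 18, 17, 34, 15]


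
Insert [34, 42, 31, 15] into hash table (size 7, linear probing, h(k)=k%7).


Insertions: 34->slot 6; 42->slot 0; 31->slot 3; 15->slot 1
Table: [42, 15, None, 31, None, None, 34]


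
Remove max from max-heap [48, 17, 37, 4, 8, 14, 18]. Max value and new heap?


Max = 48
Replace root with last, heapify down
Resulting heap: [37, 17, 18, 4, 8, 14]


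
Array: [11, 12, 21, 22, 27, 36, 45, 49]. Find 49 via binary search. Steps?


Search for 49:
[0,7] mid=3 arr[3]=22
[4,7] mid=5 arr[5]=36
[6,7] mid=6 arr[6]=45
[7,7] mid=7 arr[7]=49
Total: 4 comparisons


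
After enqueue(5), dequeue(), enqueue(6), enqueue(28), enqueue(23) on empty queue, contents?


enqueue(5) -> [5]
dequeue() returns 5 -> []
enqueue(6) -> [6]
enqueue(28) -> [6, 28]
enqueue(23) -> [6, 28, 23]
Final queue (front to back): [6, 28, 23]


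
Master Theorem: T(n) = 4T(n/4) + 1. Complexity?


a=4, b=4, c=0. log_4(4)=1 > c=0. Case 1: O(n^log_b(a)) = O(n)
Complexity: O(n)


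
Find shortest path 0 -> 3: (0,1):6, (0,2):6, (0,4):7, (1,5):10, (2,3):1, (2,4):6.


Dijkstra from 0:
Distances: {0: 0, 1: 6, 2: 6, 3: 7, 4: 7, 5: 16}
Shortest distance to 3 = 7, path = [0, 2, 3]


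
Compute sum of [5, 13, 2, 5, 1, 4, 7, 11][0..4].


Prefix sums: [0, 5, 18, 20, 25, 26, 30, 37, 48]
Sum[0..4] = prefix[5] - prefix[0] = 26 - 0 = 26


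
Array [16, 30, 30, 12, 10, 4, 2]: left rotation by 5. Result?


Left rotate by 5: [4, 2, 16, 30, 30, 12, 10]


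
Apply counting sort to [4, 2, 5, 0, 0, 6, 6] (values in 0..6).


Count array: [2, 0, 1, 0, 1, 1, 2]
Reconstruct: [0, 0, 2, 4, 5, 6, 6]


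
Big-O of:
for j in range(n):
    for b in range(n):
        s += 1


Per nesting level: O(n) * O(n) = O(n^2)
Complexity: O(n^2)


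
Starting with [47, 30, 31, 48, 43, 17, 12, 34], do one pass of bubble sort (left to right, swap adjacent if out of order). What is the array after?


After one pass: [30, 31, 47, 43, 17, 12, 34, 48]


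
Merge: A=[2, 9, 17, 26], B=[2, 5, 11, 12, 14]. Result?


Compare heads, take smaller each step.
Merged: [2, 2, 5, 9, 11, 12, 14, 17, 26]


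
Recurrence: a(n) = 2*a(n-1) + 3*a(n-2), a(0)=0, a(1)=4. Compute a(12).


Build bottom-up:
...a(10)=59048, a(11)=177148, a(12)=2*177148+3*59048=531440


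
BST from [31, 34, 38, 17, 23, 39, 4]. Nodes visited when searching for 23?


BST root = 31
Search for 23: compare at each node
Path: [31, 17, 23]


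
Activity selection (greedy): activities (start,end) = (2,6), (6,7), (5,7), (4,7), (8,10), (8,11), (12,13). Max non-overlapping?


Greedy: pick earliest-ending, then skip overlaps.
Selected (4 activities): [(2, 6), (6, 7), (8, 10), (12, 13)]


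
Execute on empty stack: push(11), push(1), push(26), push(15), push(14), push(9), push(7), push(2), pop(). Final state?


push(11) -> [11]
push(1) -> [11, 1]
push(26) -> [11, 1, 26]
push(15) -> [11, 1, 26, 15]
push(14) -> [11, 1, 26, 15, 14]
push(9) -> [11, 1, 26, 15, 14, 9]
push(7) -> [11, 1, 26, 15, 14, 9, 7]
push(2) -> [11, 1, 26, 15, 14, 9, 7, 2]
pop() returns 2 -> [11, 1, 26, 15, 14, 9, 7]
Final stack (bottom to top): [11, 1, 26, 15, 14, 9, 7]


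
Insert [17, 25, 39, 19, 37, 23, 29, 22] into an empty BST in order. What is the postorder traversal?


Root = 17; build tree by BST insertion.
Postorder traversal: [22, 23, 19, 29, 37, 39, 25, 17]


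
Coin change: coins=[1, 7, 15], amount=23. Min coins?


dp[0]=0; dp[i]=1+min(dp[i-c] for c in coins)
...dp[18]=4, dp[19]=5, dp[20]=6, dp[21]=3, dp[22]=2, dp[23]=3
Minimum coins for 23 = 3


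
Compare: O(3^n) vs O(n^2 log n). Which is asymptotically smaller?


n^2 log n grows slower than exponential (base 3)
O(n^2 log n) is asymptotically smaller; O(3^n) grows faster


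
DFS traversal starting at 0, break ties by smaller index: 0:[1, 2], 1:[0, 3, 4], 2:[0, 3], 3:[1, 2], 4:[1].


DFS stack-based: start with [0]
Visit order: [0, 1, 3, 2, 4]


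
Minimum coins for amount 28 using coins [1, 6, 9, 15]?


dp[0]=0; dp[i]=1+min(dp[i-c] for c in coins)
...dp[23]=4, dp[24]=2, dp[25]=3, dp[26]=4, dp[27]=3, dp[28]=4
Minimum coins for 28 = 4


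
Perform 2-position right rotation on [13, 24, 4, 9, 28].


Right rotate by 2: [9, 28, 13, 24, 4]


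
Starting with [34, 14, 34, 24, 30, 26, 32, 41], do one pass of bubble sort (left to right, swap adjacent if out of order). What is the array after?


After one pass: [14, 34, 24, 30, 26, 32, 34, 41]


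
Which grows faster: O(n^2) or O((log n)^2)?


polylogarithmic grows slower than quadratic
O((log n)^2) is asymptotically smaller; O(n^2) grows faster


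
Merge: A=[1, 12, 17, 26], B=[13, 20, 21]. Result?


Compare heads, take smaller each step.
Merged: [1, 12, 13, 17, 20, 21, 26]


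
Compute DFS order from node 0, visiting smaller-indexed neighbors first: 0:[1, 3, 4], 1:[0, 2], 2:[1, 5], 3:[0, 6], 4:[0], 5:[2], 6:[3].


DFS stack-based: start with [0]
Visit order: [0, 1, 2, 5, 3, 6, 4]


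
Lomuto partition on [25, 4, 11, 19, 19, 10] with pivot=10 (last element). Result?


Elements <= 10 go left of pivot.
Result: [4, 10, 11, 19, 19, 25], pivot at index 1


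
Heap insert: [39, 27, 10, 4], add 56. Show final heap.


Append 56: [39, 27, 10, 4, 56]
Bubble up: swap idx 4(56) with idx 1(27); swap idx 1(56) with idx 0(39)
Result: [56, 39, 10, 4, 27]


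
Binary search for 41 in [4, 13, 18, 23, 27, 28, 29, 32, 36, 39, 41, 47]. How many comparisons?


Search for 41:
[0,11] mid=5 arr[5]=28
[6,11] mid=8 arr[8]=36
[9,11] mid=10 arr[10]=41
Total: 3 comparisons


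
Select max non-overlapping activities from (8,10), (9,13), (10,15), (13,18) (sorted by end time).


Greedy: pick earliest-ending, then skip overlaps.
Selected (2 activities): [(8, 10), (10, 15)]


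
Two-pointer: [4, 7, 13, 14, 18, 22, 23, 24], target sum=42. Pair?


Two pointers: lo=0, hi=7
Found pair: (18, 24) summing to 42


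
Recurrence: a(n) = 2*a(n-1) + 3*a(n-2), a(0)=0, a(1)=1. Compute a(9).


Build bottom-up:
...a(7)=547, a(8)=1640, a(9)=2*1640+3*547=4921


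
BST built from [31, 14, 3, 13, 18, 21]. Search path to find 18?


BST root = 31
Search for 18: compare at each node
Path: [31, 14, 18]


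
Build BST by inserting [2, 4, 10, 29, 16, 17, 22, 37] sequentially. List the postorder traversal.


Root = 2; build tree by BST insertion.
Postorder traversal: [22, 17, 16, 37, 29, 10, 4, 2]


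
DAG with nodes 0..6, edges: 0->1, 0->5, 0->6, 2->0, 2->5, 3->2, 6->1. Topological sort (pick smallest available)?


Kahn's algorithm, process smallest node first
Order: [3, 2, 0, 4, 5, 6, 1]


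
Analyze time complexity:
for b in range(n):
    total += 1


Per nesting level: O(n) = O(n)
Complexity: O(n)


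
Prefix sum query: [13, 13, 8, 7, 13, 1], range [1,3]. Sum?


Prefix sums: [0, 13, 26, 34, 41, 54, 55]
Sum[1..3] = prefix[4] - prefix[1] = 41 - 13 = 28


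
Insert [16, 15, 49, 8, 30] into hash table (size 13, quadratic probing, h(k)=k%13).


Insertions: 16->slot 3; 15->slot 2; 49->slot 10; 8->slot 8; 30->slot 4
Table: [None, None, 15, 16, 30, None, None, None, 8, None, 49, None, None]


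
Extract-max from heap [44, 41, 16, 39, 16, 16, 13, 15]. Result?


Max = 44
Replace root with last, heapify down
Resulting heap: [41, 39, 16, 15, 16, 16, 13]


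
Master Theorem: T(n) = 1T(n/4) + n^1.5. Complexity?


a=1, b=4, c=1.5. log_4(1)=0 < c=1.5. Case 3: O(n^c) = O(n^1.500)
Complexity: O(n^1.500)


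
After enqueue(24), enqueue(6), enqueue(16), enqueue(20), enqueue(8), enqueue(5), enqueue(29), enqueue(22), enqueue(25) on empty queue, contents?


enqueue(24) -> [24]
enqueue(6) -> [24, 6]
enqueue(16) -> [24, 6, 16]
enqueue(20) -> [24, 6, 16, 20]
enqueue(8) -> [24, 6, 16, 20, 8]
enqueue(5) -> [24, 6, 16, 20, 8, 5]
enqueue(29) -> [24, 6, 16, 20, 8, 5, 29]
enqueue(22) -> [24, 6, 16, 20, 8, 5, 29, 22]
enqueue(25) -> [24, 6, 16, 20, 8, 5, 29, 22, 25]
Final queue (front to back): [24, 6, 16, 20, 8, 5, 29, 22, 25]


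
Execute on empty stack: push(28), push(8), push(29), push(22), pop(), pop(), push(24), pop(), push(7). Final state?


push(28) -> [28]
push(8) -> [28, 8]
push(29) -> [28, 8, 29]
push(22) -> [28, 8, 29, 22]
pop() returns 22 -> [28, 8, 29]
pop() returns 29 -> [28, 8]
push(24) -> [28, 8, 24]
pop() returns 24 -> [28, 8]
push(7) -> [28, 8, 7]
Final stack (bottom to top): [28, 8, 7]


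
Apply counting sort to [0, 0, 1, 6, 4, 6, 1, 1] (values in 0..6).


Count array: [2, 3, 0, 0, 1, 0, 2]
Reconstruct: [0, 0, 1, 1, 1, 4, 6, 6]


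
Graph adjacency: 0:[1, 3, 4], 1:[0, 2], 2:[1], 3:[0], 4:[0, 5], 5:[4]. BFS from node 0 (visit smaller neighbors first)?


BFS queue: start with [0]
Visit order: [0, 1, 3, 4, 2, 5]


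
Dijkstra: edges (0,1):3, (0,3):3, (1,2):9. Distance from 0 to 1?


Dijkstra from 0:
Distances: {0: 0, 1: 3, 2: 12, 3: 3}
Shortest distance to 1 = 3, path = [0, 1]


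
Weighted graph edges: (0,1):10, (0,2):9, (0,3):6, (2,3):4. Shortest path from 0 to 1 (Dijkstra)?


Dijkstra from 0:
Distances: {0: 0, 1: 10, 2: 9, 3: 6}
Shortest distance to 1 = 10, path = [0, 1]


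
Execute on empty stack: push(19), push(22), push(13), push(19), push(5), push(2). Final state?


push(19) -> [19]
push(22) -> [19, 22]
push(13) -> [19, 22, 13]
push(19) -> [19, 22, 13, 19]
push(5) -> [19, 22, 13, 19, 5]
push(2) -> [19, 22, 13, 19, 5, 2]
Final stack (bottom to top): [19, 22, 13, 19, 5, 2]


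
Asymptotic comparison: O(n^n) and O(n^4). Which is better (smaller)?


quartic grows slower than n^n
O(n^4) is asymptotically smaller; O(n^n) grows faster


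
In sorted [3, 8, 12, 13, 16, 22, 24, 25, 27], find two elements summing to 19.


Two pointers: lo=0, hi=8
Found pair: (3, 16) summing to 19


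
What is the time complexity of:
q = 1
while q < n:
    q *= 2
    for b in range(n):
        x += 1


Per nesting level: O(log n) * O(n) = O(n log n)
Complexity: O(n log n)


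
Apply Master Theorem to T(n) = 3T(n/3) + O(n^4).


a=3, b=3, c=4. log_3(3)=1 < c=4. Case 3: O(n^c) = O(n^4)
Complexity: O(n^4)


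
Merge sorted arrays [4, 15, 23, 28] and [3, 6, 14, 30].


Compare heads, take smaller each step.
Merged: [3, 4, 6, 14, 15, 23, 28, 30]


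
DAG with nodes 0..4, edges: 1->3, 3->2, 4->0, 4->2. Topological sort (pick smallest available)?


Kahn's algorithm, process smallest node first
Order: [1, 3, 4, 0, 2]


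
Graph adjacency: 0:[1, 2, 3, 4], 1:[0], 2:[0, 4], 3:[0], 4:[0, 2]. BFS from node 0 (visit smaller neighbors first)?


BFS queue: start with [0]
Visit order: [0, 1, 2, 3, 4]


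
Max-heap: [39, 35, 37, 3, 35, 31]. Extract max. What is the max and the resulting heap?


Max = 39
Replace root with last, heapify down
Resulting heap: [37, 35, 31, 3, 35]


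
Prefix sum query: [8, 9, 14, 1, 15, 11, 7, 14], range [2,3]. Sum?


Prefix sums: [0, 8, 17, 31, 32, 47, 58, 65, 79]
Sum[2..3] = prefix[4] - prefix[2] = 32 - 17 = 15


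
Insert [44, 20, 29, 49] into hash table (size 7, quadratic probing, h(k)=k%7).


Insertions: 44->slot 2; 20->slot 6; 29->slot 1; 49->slot 0
Table: [49, 29, 44, None, None, None, 20]


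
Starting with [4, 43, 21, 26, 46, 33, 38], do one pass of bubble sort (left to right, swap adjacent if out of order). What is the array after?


After one pass: [4, 21, 26, 43, 33, 38, 46]


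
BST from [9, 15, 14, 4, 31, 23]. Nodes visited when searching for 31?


BST root = 9
Search for 31: compare at each node
Path: [9, 15, 31]


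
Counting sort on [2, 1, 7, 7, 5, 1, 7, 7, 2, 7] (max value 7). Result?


Count array: [0, 2, 2, 0, 0, 1, 0, 5]
Reconstruct: [1, 1, 2, 2, 5, 7, 7, 7, 7, 7]


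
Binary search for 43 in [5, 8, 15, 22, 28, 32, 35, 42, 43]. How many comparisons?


Search for 43:
[0,8] mid=4 arr[4]=28
[5,8] mid=6 arr[6]=35
[7,8] mid=7 arr[7]=42
[8,8] mid=8 arr[8]=43
Total: 4 comparisons


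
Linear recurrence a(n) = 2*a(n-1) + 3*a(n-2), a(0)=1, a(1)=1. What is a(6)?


Build bottom-up:
...a(4)=41, a(5)=121, a(6)=2*121+3*41=365


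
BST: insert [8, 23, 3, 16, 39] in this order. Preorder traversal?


Root = 8; build tree by BST insertion.
Preorder traversal: [8, 3, 23, 16, 39]


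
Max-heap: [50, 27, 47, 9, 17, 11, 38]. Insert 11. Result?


Append 11: [50, 27, 47, 9, 17, 11, 38, 11]
Bubble up: swap idx 7(11) with idx 3(9)
Result: [50, 27, 47, 11, 17, 11, 38, 9]


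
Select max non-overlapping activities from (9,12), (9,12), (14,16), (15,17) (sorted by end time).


Greedy: pick earliest-ending, then skip overlaps.
Selected (2 activities): [(9, 12), (14, 16)]


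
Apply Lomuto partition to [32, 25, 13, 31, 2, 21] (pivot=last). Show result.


Elements <= 21 go left of pivot.
Result: [13, 2, 21, 31, 25, 32], pivot at index 2


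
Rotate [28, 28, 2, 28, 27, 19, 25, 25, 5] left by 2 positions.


Left rotate by 2: [2, 28, 27, 19, 25, 25, 5, 28, 28]


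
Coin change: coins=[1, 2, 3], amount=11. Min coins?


dp[0]=0; dp[i]=1+min(dp[i-c] for c in coins)
...dp[6]=2, dp[7]=3, dp[8]=3, dp[9]=3, dp[10]=4, dp[11]=4
Minimum coins for 11 = 4


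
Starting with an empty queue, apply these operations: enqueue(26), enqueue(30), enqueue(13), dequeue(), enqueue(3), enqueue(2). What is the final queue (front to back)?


enqueue(26) -> [26]
enqueue(30) -> [26, 30]
enqueue(13) -> [26, 30, 13]
dequeue() returns 26 -> [30, 13]
enqueue(3) -> [30, 13, 3]
enqueue(2) -> [30, 13, 3, 2]
Final queue (front to back): [30, 13, 3, 2]


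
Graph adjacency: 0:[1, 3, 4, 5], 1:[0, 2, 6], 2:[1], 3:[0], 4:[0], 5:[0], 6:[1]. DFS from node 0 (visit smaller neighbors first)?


DFS stack-based: start with [0]
Visit order: [0, 1, 2, 6, 3, 4, 5]


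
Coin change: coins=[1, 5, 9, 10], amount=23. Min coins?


dp[0]=0; dp[i]=1+min(dp[i-c] for c in coins)
...dp[18]=2, dp[19]=2, dp[20]=2, dp[21]=3, dp[22]=4, dp[23]=3
Minimum coins for 23 = 3


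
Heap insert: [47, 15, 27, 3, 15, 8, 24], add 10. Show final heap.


Append 10: [47, 15, 27, 3, 15, 8, 24, 10]
Bubble up: swap idx 7(10) with idx 3(3)
Result: [47, 15, 27, 10, 15, 8, 24, 3]


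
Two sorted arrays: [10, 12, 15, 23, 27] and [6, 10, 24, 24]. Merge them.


Compare heads, take smaller each step.
Merged: [6, 10, 10, 12, 15, 23, 24, 24, 27]


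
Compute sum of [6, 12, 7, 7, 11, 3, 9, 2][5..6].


Prefix sums: [0, 6, 18, 25, 32, 43, 46, 55, 57]
Sum[5..6] = prefix[7] - prefix[5] = 55 - 43 = 12


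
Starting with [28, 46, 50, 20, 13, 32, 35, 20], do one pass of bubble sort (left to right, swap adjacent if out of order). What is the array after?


After one pass: [28, 46, 20, 13, 32, 35, 20, 50]


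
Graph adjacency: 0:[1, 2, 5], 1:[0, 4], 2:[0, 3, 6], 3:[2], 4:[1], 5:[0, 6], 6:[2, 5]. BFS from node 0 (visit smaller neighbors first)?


BFS queue: start with [0]
Visit order: [0, 1, 2, 5, 4, 3, 6]


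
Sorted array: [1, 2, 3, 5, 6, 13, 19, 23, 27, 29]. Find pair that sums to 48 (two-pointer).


Two pointers: lo=0, hi=9
Found pair: (19, 29) summing to 48


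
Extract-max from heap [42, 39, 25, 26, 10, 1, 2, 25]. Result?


Max = 42
Replace root with last, heapify down
Resulting heap: [39, 26, 25, 25, 10, 1, 2]


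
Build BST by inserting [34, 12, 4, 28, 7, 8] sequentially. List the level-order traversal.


Root = 34; build tree by BST insertion.
Level-Order traversal: [34, 12, 4, 28, 7, 8]


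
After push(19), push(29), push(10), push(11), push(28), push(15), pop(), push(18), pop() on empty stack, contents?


push(19) -> [19]
push(29) -> [19, 29]
push(10) -> [19, 29, 10]
push(11) -> [19, 29, 10, 11]
push(28) -> [19, 29, 10, 11, 28]
push(15) -> [19, 29, 10, 11, 28, 15]
pop() returns 15 -> [19, 29, 10, 11, 28]
push(18) -> [19, 29, 10, 11, 28, 18]
pop() returns 18 -> [19, 29, 10, 11, 28]
Final stack (bottom to top): [19, 29, 10, 11, 28]


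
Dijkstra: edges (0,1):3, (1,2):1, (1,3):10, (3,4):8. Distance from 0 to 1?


Dijkstra from 0:
Distances: {0: 0, 1: 3, 2: 4, 3: 13, 4: 21}
Shortest distance to 1 = 3, path = [0, 1]


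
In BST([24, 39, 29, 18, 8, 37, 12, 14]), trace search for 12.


BST root = 24
Search for 12: compare at each node
Path: [24, 18, 8, 12]


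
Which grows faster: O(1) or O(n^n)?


constant grows slower than n^n
O(1) is asymptotically smaller; O(n^n) grows faster


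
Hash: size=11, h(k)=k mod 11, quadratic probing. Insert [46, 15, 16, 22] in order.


Insertions: 46->slot 2; 15->slot 4; 16->slot 5; 22->slot 0
Table: [22, None, 46, None, 15, 16, None, None, None, None, None]


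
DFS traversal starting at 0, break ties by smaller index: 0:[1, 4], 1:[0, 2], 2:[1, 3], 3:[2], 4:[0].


DFS stack-based: start with [0]
Visit order: [0, 1, 2, 3, 4]


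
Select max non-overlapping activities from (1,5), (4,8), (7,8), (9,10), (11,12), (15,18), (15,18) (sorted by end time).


Greedy: pick earliest-ending, then skip overlaps.
Selected (5 activities): [(1, 5), (7, 8), (9, 10), (11, 12), (15, 18)]


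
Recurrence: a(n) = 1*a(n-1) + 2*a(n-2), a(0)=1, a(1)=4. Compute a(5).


Build bottom-up:
...a(3)=14, a(4)=26, a(5)=1*26+2*14=54


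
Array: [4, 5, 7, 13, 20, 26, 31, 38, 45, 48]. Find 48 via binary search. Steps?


Search for 48:
[0,9] mid=4 arr[4]=20
[5,9] mid=7 arr[7]=38
[8,9] mid=8 arr[8]=45
[9,9] mid=9 arr[9]=48
Total: 4 comparisons


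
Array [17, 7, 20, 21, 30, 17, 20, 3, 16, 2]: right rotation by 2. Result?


Right rotate by 2: [16, 2, 17, 7, 20, 21, 30, 17, 20, 3]


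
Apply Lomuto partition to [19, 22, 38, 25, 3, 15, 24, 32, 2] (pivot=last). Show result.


Elements <= 2 go left of pivot.
Result: [2, 22, 38, 25, 3, 15, 24, 32, 19], pivot at index 0


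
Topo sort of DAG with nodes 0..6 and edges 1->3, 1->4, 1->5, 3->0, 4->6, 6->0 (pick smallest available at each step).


Kahn's algorithm, process smallest node first
Order: [1, 2, 3, 4, 5, 6, 0]


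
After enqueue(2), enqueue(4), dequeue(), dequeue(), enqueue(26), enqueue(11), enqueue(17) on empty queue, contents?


enqueue(2) -> [2]
enqueue(4) -> [2, 4]
dequeue() returns 2 -> [4]
dequeue() returns 4 -> []
enqueue(26) -> [26]
enqueue(11) -> [26, 11]
enqueue(17) -> [26, 11, 17]
Final queue (front to back): [26, 11, 17]


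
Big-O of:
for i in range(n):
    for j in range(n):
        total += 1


Per nesting level: O(n) * O(n) = O(n^2)
Complexity: O(n^2)


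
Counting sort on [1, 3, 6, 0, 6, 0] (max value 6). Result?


Count array: [2, 1, 0, 1, 0, 0, 2]
Reconstruct: [0, 0, 1, 3, 6, 6]


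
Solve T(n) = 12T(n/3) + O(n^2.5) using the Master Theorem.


a=12, b=3, c=2.5. log_3(12)=2.262 < c=2.5. Case 3: O(n^c) = O(n^2.500)
Complexity: O(n^2.500)


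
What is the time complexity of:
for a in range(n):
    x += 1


Per nesting level: O(n) = O(n)
Complexity: O(n)


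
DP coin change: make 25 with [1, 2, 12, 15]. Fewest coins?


dp[0]=0; dp[i]=1+min(dp[i-c] for c in coins)
...dp[20]=4, dp[21]=4, dp[22]=5, dp[23]=5, dp[24]=2, dp[25]=3
Minimum coins for 25 = 3


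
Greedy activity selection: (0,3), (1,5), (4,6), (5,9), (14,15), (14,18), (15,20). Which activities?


Greedy: pick earliest-ending, then skip overlaps.
Selected (4 activities): [(0, 3), (4, 6), (14, 15), (15, 20)]


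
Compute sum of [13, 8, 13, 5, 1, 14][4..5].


Prefix sums: [0, 13, 21, 34, 39, 40, 54]
Sum[4..5] = prefix[6] - prefix[4] = 54 - 39 = 15


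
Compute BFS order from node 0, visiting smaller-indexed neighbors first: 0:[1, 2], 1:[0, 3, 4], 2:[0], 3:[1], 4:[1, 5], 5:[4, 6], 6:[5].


BFS queue: start with [0]
Visit order: [0, 1, 2, 3, 4, 5, 6]


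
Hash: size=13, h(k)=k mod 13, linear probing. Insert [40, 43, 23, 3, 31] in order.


Insertions: 40->slot 1; 43->slot 4; 23->slot 10; 3->slot 3; 31->slot 5
Table: [None, 40, None, 3, 43, 31, None, None, None, None, 23, None, None]


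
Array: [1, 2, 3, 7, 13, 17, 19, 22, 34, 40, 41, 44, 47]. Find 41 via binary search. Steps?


Search for 41:
[0,12] mid=6 arr[6]=19
[7,12] mid=9 arr[9]=40
[10,12] mid=11 arr[11]=44
[10,10] mid=10 arr[10]=41
Total: 4 comparisons


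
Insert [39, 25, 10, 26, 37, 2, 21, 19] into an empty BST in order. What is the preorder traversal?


Root = 39; build tree by BST insertion.
Preorder traversal: [39, 25, 10, 2, 21, 19, 26, 37]


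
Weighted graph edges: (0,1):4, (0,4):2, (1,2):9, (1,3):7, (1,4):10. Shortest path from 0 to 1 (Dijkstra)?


Dijkstra from 0:
Distances: {0: 0, 1: 4, 2: 13, 3: 11, 4: 2}
Shortest distance to 1 = 4, path = [0, 1]


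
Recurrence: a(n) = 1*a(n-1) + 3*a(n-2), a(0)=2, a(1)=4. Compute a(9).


Build bottom-up:
...a(7)=628, a(8)=1450, a(9)=1*1450+3*628=3334


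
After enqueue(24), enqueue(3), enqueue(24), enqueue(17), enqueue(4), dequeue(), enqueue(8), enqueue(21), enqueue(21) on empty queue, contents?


enqueue(24) -> [24]
enqueue(3) -> [24, 3]
enqueue(24) -> [24, 3, 24]
enqueue(17) -> [24, 3, 24, 17]
enqueue(4) -> [24, 3, 24, 17, 4]
dequeue() returns 24 -> [3, 24, 17, 4]
enqueue(8) -> [3, 24, 17, 4, 8]
enqueue(21) -> [3, 24, 17, 4, 8, 21]
enqueue(21) -> [3, 24, 17, 4, 8, 21, 21]
Final queue (front to back): [3, 24, 17, 4, 8, 21, 21]


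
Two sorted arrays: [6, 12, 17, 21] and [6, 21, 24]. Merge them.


Compare heads, take smaller each step.
Merged: [6, 6, 12, 17, 21, 21, 24]


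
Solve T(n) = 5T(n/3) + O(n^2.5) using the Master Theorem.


a=5, b=3, c=2.5. log_3(5)=1.465 < c=2.5. Case 3: O(n^c) = O(n^2.500)
Complexity: O(n^2.500)


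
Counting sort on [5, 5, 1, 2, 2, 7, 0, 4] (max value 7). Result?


Count array: [1, 1, 2, 0, 1, 2, 0, 1]
Reconstruct: [0, 1, 2, 2, 4, 5, 5, 7]


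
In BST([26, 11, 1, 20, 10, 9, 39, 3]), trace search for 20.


BST root = 26
Search for 20: compare at each node
Path: [26, 11, 20]


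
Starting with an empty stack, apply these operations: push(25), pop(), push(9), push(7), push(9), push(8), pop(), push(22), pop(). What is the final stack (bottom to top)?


push(25) -> [25]
pop() returns 25 -> []
push(9) -> [9]
push(7) -> [9, 7]
push(9) -> [9, 7, 9]
push(8) -> [9, 7, 9, 8]
pop() returns 8 -> [9, 7, 9]
push(22) -> [9, 7, 9, 22]
pop() returns 22 -> [9, 7, 9]
Final stack (bottom to top): [9, 7, 9]
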